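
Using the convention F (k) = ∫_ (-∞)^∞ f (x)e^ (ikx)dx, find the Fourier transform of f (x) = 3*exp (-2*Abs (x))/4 3/ (k^2+4)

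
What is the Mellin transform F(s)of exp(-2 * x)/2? gamma(s)/(2 * 2^s)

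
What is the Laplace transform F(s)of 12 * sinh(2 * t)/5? 24/(5 * (s^2 - 4))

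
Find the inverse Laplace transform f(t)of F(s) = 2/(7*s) 2/7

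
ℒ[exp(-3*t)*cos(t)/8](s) (s + 3)/(8*((s + 3)^2 + 1))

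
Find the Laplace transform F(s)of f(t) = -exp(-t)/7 -1/(7*s + 7)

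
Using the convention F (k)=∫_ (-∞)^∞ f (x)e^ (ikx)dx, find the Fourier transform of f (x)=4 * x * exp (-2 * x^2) sqrt (2) * I * sqrt (pi) * k * exp (-k^2/8)/2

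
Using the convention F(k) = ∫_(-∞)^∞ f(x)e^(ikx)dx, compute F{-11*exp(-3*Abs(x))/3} -22/(k^2 + 9)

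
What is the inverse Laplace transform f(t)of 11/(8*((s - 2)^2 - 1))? 11*exp(2*t)*sinh(t)/8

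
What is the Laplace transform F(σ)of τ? σ^(-2)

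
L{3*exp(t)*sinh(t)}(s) 3/(s*(s - 2))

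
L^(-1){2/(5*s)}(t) 2/5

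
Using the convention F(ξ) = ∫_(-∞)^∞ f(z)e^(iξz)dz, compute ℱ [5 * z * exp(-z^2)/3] 5 * I * sqrt(pi) * ξ * exp(-ξ^2/4)/6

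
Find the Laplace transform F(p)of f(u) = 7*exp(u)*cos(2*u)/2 7*(p - 1)/(2*((p - 1)^2 + 4))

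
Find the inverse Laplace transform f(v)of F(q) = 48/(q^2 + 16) 12*sin(4*v)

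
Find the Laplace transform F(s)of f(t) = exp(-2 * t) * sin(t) 1/((s + 2)^2 + 1)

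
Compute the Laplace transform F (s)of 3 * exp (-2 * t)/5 3/ (5 * (s + 2))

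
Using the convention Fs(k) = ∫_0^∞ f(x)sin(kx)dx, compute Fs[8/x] 4*pi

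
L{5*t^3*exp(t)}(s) 30/(s - 1)^4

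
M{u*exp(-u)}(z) gamma(z+1)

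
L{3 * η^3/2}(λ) 9/λ^4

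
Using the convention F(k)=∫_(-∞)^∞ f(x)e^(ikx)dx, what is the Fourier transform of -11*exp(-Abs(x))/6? -11/(3*k^2+3)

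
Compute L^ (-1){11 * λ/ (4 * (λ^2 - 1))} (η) 11 * cosh (η)/4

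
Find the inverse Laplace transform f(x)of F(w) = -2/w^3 -x^2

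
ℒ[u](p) p^(-2)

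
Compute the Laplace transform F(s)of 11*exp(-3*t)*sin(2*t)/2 11/((s + 3)^2 + 4)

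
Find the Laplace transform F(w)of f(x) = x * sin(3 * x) 6 * w/(w^2 + 9)^2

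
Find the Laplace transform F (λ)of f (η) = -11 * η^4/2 -132/λ^5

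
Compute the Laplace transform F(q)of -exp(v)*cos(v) (1 - q)/((q - 1)^2 + 1)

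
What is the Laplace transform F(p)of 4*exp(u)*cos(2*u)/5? 4*(p - 1)/(5*((p - 1)^2 + 4))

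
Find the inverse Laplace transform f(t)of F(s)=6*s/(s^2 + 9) 6*cos(3*t)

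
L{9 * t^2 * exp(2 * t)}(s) 18/(s - 2)^3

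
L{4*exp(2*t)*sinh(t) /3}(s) 4/(3*((s - 2) ^2 - 1) ) 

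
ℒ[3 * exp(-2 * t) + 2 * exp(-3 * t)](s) 2/(s + 3) + 3/(s + 2)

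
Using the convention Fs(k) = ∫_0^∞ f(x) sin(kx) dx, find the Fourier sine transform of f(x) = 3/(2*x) 3*pi/4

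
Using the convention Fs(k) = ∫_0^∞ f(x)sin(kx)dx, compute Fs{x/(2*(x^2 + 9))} pi*exp(-3*k)/4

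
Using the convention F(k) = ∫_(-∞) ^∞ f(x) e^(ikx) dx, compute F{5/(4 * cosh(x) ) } 5 * pi/(4 * cosh(pi * k/2) ) 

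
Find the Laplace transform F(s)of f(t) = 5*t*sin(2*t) 20*s/(s^2+4)^2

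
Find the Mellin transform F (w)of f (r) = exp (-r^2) gamma (w/2)/2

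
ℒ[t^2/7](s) 2/(7 * s^3)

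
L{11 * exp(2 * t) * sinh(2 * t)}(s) 22/(s * (s - 4))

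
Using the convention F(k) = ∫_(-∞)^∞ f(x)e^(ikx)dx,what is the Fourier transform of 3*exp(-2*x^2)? 3*sqrt(2)*sqrt(pi)*exp(-k^2/8)/2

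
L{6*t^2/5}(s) 12/(5*s^3)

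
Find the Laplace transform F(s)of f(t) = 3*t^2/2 3/s^3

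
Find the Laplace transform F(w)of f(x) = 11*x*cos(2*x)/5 11*(w^2 - 4)/(5*(w^2 + 4)^2)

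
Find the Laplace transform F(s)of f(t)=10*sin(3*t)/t 10*atan(3/s)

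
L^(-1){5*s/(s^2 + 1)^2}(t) 5*t*sin(t)/2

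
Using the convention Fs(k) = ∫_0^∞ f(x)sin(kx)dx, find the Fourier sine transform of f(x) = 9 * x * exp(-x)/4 9 * k/(2 * (k^2 + 1)^2)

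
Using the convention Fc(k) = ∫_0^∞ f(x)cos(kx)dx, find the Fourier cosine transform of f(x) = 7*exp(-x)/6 7/(6*(k^2 + 1))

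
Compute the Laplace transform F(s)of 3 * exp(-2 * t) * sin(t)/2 3/(2 * ((s+2)^2+1))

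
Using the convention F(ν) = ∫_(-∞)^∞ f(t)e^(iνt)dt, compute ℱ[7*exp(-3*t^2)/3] 7*sqrt(3)*sqrt(pi)*exp(-ν^2/12)/9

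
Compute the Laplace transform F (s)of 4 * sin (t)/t 4 * atan (1/s)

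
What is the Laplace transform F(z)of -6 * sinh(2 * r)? -12/(z^2-4)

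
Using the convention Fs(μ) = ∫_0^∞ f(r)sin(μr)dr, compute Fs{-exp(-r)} -μ/(μ^2 + 1)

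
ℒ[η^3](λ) 6/λ^4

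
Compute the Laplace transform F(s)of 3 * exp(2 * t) 3/(s - 2)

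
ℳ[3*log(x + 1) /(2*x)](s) -3*pi*csc(pi*s) /(2*s - 2) 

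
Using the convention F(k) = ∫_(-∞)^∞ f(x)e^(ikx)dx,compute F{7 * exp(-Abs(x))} 14/(k^2 + 1)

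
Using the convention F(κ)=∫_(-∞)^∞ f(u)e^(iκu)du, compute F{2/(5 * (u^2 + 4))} pi * exp(-2 * Abs(κ))/5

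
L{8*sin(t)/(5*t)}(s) 8*atan(1/s)/5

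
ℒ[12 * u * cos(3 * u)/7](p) 12 * (p^2 - 9)/(7 * (p^2 + 9)^2)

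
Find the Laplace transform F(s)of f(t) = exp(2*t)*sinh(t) 1/((s - 2)^2 - 1)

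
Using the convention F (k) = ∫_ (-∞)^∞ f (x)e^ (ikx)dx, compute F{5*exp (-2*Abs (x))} 20/ (k^2 + 4)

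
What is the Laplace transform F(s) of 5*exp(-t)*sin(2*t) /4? 5/(2*((s + 1) ^2 + 4) ) 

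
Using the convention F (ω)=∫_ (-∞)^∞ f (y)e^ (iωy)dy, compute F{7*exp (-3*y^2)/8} 7*sqrt (3)*sqrt (pi)*exp (-ω^2/12)/24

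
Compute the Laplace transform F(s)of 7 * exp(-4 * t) 7/(s + 4)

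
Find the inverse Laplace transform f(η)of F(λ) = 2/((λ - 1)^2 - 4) exp(η) * sinh(2 * η)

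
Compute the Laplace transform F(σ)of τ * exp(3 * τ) (σ - 3)^(-2)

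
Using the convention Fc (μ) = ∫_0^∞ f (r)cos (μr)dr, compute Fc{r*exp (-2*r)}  (4 - μ^2)/ (μ^2 + 4)^2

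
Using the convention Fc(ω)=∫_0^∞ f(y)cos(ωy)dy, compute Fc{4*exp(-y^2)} 2*sqrt(pi)*exp(-ω^2/4)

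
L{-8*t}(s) -8/s^2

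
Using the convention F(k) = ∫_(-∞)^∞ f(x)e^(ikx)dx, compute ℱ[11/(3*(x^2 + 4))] 11*pi*exp(-2*Abs(k))/6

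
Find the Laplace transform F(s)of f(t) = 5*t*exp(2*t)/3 5/(3*(s - 2)^2)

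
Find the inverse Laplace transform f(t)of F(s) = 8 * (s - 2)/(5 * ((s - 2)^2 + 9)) 8 * exp(2 * t) * cos(3 * t)/5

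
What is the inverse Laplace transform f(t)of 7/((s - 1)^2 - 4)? 7 * exp(t) * sinh(2 * t)/2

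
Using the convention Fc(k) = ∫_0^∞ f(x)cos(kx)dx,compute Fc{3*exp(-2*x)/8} 3/(4*(k^2 + 4))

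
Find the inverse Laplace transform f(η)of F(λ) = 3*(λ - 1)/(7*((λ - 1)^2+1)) 3*exp(η)*cos(η)/7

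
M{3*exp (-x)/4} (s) 3*gamma (s)/4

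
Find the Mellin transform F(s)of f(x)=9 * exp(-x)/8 9 * gamma(s)/8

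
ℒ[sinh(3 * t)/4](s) 3/(4 * (s^2-9))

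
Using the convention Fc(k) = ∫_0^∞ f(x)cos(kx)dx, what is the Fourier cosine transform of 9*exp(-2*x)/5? 18/(5*(k^2+4))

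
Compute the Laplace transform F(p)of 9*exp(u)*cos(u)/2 9*(p - 1)/(2*((p - 1)^2 + 1))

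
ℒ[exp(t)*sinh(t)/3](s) 1/(3*s*(s - 2))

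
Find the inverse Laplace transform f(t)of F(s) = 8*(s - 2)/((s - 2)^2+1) 8*exp(2*t)*cos(t)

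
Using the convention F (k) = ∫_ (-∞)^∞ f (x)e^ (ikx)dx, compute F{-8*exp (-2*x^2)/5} -4*sqrt (2)*sqrt (pi)*exp (-k^2/8)/5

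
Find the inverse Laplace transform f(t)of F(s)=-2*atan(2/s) -2*sin(2*t)/t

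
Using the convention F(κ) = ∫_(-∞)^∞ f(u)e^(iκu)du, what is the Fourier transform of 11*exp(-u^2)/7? 11*sqrt(pi)*exp(-κ^2/4)/7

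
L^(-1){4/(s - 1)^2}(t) 4 * t * exp(t)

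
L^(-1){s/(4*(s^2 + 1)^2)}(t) t*sin(t)/8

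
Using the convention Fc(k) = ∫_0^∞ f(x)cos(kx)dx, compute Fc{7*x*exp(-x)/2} 7*(1 - k^2)/(2*(k^2 + 1)^2)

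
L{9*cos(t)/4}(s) 9*s/(4*(s^2+1))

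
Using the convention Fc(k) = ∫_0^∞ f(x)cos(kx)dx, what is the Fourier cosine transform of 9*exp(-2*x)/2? 9/(k^2 + 4)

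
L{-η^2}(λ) -2/λ^3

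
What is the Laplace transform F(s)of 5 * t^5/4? 150/s^6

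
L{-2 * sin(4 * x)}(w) -8/(w^2 + 16)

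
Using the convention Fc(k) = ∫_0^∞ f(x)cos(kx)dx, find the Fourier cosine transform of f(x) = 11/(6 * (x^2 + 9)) 11 * pi * exp(-3 * k)/36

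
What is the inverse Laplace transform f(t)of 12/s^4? 2*t^3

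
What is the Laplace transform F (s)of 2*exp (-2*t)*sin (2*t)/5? 4/ (5*( (s + 2)^2 + 4))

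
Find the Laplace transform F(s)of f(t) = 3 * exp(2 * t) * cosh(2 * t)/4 3 * (s - 2)/(4 * s * (s - 4))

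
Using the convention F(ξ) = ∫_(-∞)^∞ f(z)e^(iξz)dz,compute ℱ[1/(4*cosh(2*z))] pi/(8*cosh(pi*ξ/4))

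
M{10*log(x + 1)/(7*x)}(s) -10*pi*csc(pi*s)/(7*s - 7)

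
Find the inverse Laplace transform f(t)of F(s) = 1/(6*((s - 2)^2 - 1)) exp(2*t)*sinh(t)/6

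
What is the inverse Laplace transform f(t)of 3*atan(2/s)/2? 3*sin(2*t)/(2*t)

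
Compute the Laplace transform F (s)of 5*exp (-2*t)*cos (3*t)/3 5*(s + 2)/ (3*( (s + 2)^2 + 9))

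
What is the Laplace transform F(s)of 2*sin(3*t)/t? 2*atan(3/s)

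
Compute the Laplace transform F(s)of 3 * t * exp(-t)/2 3/(2 * (s+1)^2)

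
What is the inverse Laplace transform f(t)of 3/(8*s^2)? 3*t/8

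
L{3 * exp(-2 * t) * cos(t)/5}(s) 3 * (s+2)/(5 * ((s+2)^2+1))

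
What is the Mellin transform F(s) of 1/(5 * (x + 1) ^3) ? pi * (s - 2) * (s - 1) /(10 * sin(pi * s) ) 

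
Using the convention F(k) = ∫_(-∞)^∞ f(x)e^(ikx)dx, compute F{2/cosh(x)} 2*pi/cosh(pi*k/2)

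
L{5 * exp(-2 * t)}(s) 5/(s + 2)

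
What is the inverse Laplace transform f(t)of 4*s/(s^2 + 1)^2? 2*t*sin(t)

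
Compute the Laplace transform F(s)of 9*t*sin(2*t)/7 36*s/(7*(s^2 + 4)^2)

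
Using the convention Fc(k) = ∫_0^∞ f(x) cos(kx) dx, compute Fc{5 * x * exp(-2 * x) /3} 5 * (4 - k^2) /(3 * (k^2+4) ^2) 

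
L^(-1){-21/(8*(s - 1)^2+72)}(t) -7*exp(t)*sin(3*t)/8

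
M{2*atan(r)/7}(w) -pi*sec(pi*w/2)/(7*w)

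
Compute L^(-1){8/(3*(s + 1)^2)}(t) 8*t*exp(-t)/3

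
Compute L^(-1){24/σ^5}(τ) τ^4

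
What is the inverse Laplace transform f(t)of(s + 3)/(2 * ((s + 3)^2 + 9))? exp(-3 * t) * cos(3 * t)/2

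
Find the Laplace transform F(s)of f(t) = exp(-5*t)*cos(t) (s+5)/((s+5)^2+1)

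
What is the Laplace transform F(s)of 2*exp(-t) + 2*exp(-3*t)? 2/(s + 1) + 2/(s + 3)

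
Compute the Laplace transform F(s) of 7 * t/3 7/(3 * s^2) 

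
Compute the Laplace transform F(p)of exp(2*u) 1/(p - 2)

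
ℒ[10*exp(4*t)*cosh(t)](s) 10*(s - 4)/((s - 4)^2 - 1)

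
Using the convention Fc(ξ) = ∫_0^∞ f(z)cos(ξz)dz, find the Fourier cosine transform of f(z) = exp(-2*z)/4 1/(2*(ξ^2 + 4))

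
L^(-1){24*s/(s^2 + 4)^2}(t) 6*t*sin(2*t)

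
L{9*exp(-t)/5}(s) 9/(5*(s + 1))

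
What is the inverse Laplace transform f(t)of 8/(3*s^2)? 8*t/3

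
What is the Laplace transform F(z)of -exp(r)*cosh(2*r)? (1 - z)/((z - 1)^2 - 4)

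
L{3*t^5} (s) 360/s^6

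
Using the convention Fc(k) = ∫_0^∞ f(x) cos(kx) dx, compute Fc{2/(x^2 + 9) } pi*exp(-3*k) /3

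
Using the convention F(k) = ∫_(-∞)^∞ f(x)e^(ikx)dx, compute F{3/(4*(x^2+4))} 3*pi*exp(-2*Abs(k))/8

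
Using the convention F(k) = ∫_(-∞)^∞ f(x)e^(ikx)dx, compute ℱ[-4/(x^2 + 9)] -4*pi*exp(-3*Abs(k))/3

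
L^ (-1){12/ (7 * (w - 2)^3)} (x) 6 * x^2 * exp (2 * x)/7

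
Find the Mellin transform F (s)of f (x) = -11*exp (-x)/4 -11*gamma (s)/4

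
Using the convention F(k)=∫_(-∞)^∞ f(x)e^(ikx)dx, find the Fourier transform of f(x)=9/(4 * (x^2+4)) 9 * pi * exp(-2 * Abs(k))/8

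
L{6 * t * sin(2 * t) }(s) 24 * s/(s^2 + 4) ^2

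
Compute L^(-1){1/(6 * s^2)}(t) t/6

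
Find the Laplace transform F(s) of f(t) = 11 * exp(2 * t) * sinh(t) 11/((s - 2) ^2 - 1) 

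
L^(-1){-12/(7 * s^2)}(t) -12 * t/7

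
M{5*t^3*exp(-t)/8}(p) 5*gamma(p + 3)/8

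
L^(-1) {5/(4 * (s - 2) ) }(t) 5 * exp(2 * t) /4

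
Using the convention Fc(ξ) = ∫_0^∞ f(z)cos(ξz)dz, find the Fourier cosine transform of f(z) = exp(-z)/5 1/(5 * (ξ^2 + 1))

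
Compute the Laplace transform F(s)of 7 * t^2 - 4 14/s^3 - 4/s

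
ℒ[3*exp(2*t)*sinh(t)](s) 3/((s - 2)^2 - 1)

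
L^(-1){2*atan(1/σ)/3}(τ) 2*sin(τ)/(3*τ)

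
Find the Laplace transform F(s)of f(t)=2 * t 2/s^2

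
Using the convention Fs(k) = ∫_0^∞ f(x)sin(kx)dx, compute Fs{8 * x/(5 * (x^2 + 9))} 4 * pi * exp(-3 * k)/5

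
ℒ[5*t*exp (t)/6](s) 5/ (6*(s - 1)^2)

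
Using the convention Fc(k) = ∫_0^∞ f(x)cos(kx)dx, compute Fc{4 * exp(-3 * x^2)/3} 2 * sqrt(3) * sqrt(pi) * exp(-k^2/12)/9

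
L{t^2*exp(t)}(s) 2/(s - 1)^3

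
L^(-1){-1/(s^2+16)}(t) -sin(4 * t)/4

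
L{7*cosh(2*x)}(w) 7*w/(w^2 - 4)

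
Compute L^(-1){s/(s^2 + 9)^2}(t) t*sin(3*t)/6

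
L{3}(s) 3/s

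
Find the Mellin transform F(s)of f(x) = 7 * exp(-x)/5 7 * gamma(s)/5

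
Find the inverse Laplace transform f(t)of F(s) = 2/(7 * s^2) 2 * t/7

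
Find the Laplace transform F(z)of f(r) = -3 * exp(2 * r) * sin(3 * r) -9/((z - 2)^2 + 9)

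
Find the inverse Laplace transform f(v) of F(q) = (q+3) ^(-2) v*exp(-3*v) 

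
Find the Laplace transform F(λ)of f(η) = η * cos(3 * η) (λ^2 - 9)/(λ^2 + 9)^2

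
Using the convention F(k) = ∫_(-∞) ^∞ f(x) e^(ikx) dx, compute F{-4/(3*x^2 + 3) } -4*pi*exp(-Abs(k) ) /3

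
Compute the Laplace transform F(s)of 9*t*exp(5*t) 9/(s - 5)^2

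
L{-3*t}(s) -3/s^2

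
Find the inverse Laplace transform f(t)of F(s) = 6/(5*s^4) t^3/5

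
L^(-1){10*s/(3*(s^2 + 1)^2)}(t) 5*t*sin(t)/3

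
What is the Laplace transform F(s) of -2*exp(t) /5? -2/(5*s - 5) 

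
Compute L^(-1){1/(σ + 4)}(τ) exp(-4*τ)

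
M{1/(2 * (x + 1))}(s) pi * csc(pi * s)/2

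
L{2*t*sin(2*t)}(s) 8*s/(s^2 + 4)^2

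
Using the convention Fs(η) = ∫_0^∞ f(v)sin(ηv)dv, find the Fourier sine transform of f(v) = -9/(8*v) -9*pi/16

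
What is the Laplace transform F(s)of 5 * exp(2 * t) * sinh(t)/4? 5/(4 * ((s - 2)^2 - 1))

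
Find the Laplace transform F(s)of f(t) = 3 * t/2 3/(2 * s^2)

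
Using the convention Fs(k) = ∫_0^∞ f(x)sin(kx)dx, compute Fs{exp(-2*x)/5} k/(5*(k^2 + 4))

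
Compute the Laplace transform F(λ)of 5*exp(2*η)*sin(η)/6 5/(6*((λ - 2)^2 + 1))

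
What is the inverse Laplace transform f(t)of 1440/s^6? 12 * t^5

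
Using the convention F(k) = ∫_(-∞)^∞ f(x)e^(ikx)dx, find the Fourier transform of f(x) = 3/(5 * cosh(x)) 3 * pi/(5 * cosh(pi * k/2))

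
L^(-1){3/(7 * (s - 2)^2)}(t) 3 * t * exp(2 * t)/7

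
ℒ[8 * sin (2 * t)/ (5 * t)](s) 8 * atan (2/s)/5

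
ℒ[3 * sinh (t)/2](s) 3/ (2 * (s^2 - 1))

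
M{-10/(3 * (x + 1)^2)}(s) 10 * pi * (s - 1)/(3 * sin(pi * s))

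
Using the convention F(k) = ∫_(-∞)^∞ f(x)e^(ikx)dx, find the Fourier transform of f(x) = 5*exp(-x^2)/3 5*sqrt(pi)*exp(-k^2/4)/3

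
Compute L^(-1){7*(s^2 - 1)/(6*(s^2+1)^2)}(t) 7*t*cos(t)/6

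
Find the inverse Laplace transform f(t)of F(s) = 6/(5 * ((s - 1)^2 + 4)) 3 * exp(t) * sin(2 * t)/5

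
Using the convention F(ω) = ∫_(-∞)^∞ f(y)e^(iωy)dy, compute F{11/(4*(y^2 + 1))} 11*pi*exp(-Abs(ω))/4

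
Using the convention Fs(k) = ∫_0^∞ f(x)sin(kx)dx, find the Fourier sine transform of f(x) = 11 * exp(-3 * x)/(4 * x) 11 * atan(k/3)/4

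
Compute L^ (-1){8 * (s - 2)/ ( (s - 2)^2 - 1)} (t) 8 * exp (2 * t) * cosh (t)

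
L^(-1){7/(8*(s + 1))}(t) 7*exp(-t)/8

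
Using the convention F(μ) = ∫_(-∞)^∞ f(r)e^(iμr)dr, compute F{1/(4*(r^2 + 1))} pi*exp(-Abs(μ))/4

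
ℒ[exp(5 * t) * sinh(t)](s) 1/((s - 5)^2 - 1)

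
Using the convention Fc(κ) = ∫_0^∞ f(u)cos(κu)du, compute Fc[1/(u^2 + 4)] pi * exp(-2 * κ)/4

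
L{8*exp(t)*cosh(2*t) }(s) 8*(s - 1) /((s - 1) ^2-4) 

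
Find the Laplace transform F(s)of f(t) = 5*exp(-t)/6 5/(6*(s + 1))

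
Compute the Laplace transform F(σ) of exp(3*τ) 1/(σ - 3) 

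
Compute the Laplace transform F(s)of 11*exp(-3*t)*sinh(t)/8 11/(8*((s+3)^2 - 1))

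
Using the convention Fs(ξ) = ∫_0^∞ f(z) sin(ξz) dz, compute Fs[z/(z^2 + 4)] pi * exp(-2 * ξ) /2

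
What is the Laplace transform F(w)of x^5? 120/w^6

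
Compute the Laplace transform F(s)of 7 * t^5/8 105/s^6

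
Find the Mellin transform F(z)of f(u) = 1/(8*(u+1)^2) (-pi*z+pi)/(8*sin(pi*z))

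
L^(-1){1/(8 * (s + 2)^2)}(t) t * exp(-2 * t)/8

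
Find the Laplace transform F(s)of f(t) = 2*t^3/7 12/(7*s^4)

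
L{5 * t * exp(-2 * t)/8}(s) 5/(8 * (s + 2)^2)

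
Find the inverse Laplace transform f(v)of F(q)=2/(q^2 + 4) sin(2*v)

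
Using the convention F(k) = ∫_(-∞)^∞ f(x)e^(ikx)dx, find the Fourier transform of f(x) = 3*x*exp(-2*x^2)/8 3*sqrt(2)*I*sqrt(pi)*k*exp(-k^2/8)/64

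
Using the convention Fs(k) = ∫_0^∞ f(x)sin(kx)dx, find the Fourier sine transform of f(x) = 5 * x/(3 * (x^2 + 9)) 5 * pi * exp(-3 * k)/6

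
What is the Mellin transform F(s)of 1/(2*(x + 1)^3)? pi*(s - 2)*(s - 1)/(4*sin(pi*s))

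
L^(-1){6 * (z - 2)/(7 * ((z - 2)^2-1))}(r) 6 * exp(2 * r) * cosh(r)/7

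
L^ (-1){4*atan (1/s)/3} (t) 4*sin (t)/ (3*t)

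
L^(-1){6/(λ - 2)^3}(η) 3*η^2*exp(2*η)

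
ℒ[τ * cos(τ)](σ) (σ^2 - 1)/(σ^2 + 1)^2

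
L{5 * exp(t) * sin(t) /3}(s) 5/(3 * ((s - 1) ^2 + 1) ) 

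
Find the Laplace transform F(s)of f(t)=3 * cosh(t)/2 3 * s/(2 * (s^2 - 1))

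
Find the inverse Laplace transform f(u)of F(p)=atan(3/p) sin(3 * u)/u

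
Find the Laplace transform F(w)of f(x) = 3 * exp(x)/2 3/(2 * (w - 1))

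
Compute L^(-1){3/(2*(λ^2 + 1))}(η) 3*sin(η)/2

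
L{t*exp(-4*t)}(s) (s + 4)^(-2)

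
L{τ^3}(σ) 6/σ^4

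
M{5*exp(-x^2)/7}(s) 5*gamma(s/2)/14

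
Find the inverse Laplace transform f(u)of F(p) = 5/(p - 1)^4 5 * u^3 * exp(u)/6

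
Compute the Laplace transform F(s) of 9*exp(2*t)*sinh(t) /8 9/(8*((s - 2) ^2 - 1) ) 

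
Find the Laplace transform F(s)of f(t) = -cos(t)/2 -s/(2 * s^2 + 2)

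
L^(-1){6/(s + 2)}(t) 6*exp(-2*t)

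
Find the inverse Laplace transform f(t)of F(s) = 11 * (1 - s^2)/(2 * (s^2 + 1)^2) -11 * t * cos(t)/2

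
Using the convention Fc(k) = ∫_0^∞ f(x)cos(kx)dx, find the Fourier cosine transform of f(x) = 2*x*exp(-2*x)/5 2*(4 - k^2)/(5*(k^2 + 4)^2)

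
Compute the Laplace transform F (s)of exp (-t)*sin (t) 1/ ( (s + 1)^2 + 1)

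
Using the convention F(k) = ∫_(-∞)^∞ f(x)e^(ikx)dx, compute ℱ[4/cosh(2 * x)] 2 * pi/cosh(pi * k/4)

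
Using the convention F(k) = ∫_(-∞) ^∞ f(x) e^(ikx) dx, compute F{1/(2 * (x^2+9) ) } pi * exp(-3 * Abs(k) ) /6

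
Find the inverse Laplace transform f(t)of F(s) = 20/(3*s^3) 10*t^2/3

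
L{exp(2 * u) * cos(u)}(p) (p - 2)/((p - 2)^2 + 1)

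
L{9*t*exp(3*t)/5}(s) 9/(5*(s - 3)^2)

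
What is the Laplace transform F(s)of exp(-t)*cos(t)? (s + 1)/((s + 1)^2 + 1)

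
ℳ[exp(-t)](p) gamma(p)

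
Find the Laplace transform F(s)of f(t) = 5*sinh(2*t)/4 5/(2*(s^2 - 4))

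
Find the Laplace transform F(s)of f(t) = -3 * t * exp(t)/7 -3/(7 * (s - 1)^2)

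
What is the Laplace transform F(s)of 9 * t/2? 9/(2 * s^2)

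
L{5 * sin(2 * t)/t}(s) 5 * atan(2/s)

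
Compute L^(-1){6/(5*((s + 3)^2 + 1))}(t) 6*exp(-3*t)*sin(t)/5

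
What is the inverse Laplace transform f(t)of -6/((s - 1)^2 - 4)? -3 * exp(t) * sinh(2 * t)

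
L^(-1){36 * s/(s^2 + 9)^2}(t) 6 * t * sin(3 * t)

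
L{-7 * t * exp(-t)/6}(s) -7/(6 * (s + 1)^2)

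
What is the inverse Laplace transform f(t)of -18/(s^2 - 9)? -6 * sinh(3 * t)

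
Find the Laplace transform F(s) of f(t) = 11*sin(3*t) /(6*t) 11*atan(3/s) /6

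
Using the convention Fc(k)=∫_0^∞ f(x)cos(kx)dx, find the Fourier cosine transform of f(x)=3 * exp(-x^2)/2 3 * sqrt(pi) * exp(-k^2/4)/4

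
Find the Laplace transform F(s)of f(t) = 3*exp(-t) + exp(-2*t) 3/(s + 1) + 1/(s + 2)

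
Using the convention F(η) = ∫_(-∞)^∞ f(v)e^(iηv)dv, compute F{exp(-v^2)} sqrt(pi)*exp(-η^2/4)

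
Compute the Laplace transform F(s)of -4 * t -4/s^2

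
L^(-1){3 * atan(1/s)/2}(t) 3 * sin(t)/(2 * t)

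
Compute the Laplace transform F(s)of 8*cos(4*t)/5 8*s/(5*(s^2+16))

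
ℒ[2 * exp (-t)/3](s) 2/ (3 * (s + 1))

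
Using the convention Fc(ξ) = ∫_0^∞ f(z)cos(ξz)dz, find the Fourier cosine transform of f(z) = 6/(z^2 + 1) 3*pi*exp(-ξ)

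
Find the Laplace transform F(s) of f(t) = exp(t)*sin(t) 1/((s - 1) ^2 + 1) 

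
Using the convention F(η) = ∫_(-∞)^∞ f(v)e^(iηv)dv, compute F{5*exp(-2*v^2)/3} 5*sqrt(2)*sqrt(pi)*exp(-η^2/8)/6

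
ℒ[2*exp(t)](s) 2/(s - 1)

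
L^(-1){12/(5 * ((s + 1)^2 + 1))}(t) 12 * exp(-t) * sin(t)/5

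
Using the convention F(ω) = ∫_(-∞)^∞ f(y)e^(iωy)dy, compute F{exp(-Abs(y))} 2/(ω^2 + 1)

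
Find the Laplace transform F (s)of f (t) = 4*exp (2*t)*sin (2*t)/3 8/ (3*( (s - 2)^2 + 4))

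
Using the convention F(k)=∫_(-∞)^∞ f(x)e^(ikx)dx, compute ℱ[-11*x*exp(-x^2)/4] -11*I*sqrt(pi)*k*exp(-k^2/4)/8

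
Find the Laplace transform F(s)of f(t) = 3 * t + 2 3/s^2 + 2/s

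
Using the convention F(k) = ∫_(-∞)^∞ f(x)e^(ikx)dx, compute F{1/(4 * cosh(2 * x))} pi/(8 * cosh(pi * k/4))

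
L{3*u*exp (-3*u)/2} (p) 3/ (2*(p + 3)^2)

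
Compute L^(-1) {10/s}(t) 10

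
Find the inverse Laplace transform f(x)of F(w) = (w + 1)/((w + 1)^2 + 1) exp(-x) * cos(x)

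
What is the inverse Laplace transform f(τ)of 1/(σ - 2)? exp(2 * τ)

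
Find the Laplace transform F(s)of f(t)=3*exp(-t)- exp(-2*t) 3/(s + 1) - 1/(s + 2)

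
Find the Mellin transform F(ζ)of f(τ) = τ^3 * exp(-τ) gamma(ζ + 3)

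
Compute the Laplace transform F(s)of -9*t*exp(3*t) -9/(s - 3)^2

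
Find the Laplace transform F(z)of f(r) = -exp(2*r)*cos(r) (2 - z)/((z - 2)^2+1)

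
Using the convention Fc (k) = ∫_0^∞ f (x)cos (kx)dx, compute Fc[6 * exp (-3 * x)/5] 18/ (5 * (k^2 + 9))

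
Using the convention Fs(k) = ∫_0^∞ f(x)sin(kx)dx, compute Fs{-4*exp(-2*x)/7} -4*k/(7*k^2 + 28)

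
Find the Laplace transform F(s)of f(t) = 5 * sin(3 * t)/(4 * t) 5 * atan(3/s)/4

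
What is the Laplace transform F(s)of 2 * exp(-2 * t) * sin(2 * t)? 4/((s+2)^2+4)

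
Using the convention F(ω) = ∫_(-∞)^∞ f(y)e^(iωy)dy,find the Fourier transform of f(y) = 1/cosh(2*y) pi/(2*cosh(pi*ω/4))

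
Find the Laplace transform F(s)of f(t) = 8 8/s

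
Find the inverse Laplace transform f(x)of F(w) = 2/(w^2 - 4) sinh(2 * x)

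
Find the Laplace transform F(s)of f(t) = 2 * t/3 2/(3 * s^2)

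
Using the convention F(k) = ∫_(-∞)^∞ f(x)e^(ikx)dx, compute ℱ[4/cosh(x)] 4*pi/cosh(pi*k/2)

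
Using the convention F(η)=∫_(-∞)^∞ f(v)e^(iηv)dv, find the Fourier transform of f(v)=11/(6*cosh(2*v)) 11*pi/(12*cosh(pi*η/4))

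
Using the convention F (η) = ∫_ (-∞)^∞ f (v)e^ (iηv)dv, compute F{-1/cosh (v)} -pi/cosh (pi * η/2)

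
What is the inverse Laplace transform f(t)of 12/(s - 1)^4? 2 * t^3 * exp(t)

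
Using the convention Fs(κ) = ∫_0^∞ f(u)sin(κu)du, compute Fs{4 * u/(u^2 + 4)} 2 * pi * exp(-2 * κ)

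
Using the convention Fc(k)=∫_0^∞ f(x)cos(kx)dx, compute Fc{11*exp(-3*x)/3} 11/(k^2 + 9)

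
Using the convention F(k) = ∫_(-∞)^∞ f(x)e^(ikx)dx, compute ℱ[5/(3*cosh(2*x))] 5*pi/(6*cosh(pi*k/4))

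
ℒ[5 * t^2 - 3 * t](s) 10/s^3 - 3/s^2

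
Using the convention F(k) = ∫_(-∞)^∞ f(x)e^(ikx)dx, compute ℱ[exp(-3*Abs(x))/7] 6/(7*(k^2 + 9))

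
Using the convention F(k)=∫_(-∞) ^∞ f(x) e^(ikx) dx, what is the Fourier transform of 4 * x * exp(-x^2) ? 2 * I * sqrt(pi) * k * exp(-k^2/4) 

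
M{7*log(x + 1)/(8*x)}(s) -7*pi*csc(pi*s)/(8*s - 8)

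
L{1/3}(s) 1/(3 * s)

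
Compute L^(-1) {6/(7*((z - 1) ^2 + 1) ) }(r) 6*exp(r)*sin(r) /7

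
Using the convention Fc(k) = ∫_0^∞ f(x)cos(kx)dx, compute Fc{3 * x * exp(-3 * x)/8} 3 * (9 - k^2)/(8 * (k^2 + 9)^2)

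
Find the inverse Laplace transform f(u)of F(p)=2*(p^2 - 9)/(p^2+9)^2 2*u*cos(3*u)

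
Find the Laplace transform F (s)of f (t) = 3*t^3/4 9/ (2*s^4)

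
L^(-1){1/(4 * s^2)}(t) t/4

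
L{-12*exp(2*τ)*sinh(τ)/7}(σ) -12/(7*(σ - 2)^2 - 7)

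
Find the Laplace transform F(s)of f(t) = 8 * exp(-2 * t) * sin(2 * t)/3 16/(3 * ((s + 2)^2 + 4))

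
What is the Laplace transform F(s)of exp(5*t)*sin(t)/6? 1/(6*((s - 5)^2 + 1))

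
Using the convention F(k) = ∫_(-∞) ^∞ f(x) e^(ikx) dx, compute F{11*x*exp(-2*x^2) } 11*sqrt(2)*I*sqrt(pi)*k*exp(-k^2/8) /8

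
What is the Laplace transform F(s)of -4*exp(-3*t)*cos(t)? 4*(-s - 3)/((s + 3)^2 + 1)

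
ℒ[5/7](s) 5/(7*s)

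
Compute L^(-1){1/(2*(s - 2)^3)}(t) t^2*exp(2*t)/4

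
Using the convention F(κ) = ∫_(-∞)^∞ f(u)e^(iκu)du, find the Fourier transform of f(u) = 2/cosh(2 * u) pi/cosh(pi * κ/4)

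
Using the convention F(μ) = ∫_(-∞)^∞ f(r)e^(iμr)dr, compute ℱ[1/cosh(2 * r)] pi/(2 * cosh(pi * μ/4))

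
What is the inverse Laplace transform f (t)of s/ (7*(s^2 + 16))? cos (4*t)/7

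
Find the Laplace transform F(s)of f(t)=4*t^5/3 160/s^6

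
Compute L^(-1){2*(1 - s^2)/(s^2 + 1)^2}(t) -2*t*cos(t)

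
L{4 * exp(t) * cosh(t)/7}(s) 4 * (s - 1)/(7 * s * (s - 2))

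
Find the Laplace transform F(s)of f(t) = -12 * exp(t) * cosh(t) 12 * (1 - s)/(s * (s - 2))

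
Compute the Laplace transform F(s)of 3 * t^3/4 9/(2 * s^4)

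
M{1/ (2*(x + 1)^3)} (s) pi*(s - 2)*(s - 1)/ (4*sin (pi*s))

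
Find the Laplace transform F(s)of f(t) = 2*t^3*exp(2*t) 12/(s - 2)^4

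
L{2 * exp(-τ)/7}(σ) 2/(7 * (σ + 1))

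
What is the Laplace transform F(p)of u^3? 6/p^4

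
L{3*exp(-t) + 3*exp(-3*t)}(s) 3/(s + 3) + 3/(s + 1)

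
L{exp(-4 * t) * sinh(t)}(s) 1/((s + 4)^2 - 1)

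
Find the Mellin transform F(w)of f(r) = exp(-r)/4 gamma(w)/4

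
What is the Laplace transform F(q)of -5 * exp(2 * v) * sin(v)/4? -5/(4 * (q - 2)^2+4)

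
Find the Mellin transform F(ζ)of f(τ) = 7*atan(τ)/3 -7*pi*sec(pi*ζ/2)/(6*ζ)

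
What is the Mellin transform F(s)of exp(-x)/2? gamma(s)/2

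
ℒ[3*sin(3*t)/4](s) 9/(4*(s^2 + 9))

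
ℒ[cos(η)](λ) λ/(λ^2 + 1)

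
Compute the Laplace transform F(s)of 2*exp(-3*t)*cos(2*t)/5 2*(s + 3)/(5*((s + 3)^2 + 4))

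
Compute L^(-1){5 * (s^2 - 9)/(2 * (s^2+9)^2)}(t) 5 * t * cos(3 * t)/2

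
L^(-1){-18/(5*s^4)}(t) -3*t^3/5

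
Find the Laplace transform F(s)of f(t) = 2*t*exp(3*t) 2/(s - 3)^2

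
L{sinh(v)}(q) 1/(q^2 - 1)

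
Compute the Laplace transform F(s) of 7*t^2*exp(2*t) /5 14/(5*(s - 2) ^3) 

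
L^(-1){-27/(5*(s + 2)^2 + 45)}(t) -9*exp(-2*t)*sin(3*t)/5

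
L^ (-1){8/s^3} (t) 4 * t^2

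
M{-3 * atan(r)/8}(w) 3 * pi * sec(pi * w/2)/(16 * w)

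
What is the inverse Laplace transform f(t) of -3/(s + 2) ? -3*exp(-2*t) 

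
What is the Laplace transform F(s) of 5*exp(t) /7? 5/(7*(s - 1) ) 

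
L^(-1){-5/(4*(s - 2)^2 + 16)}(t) -5*exp(2*t)*sin(2*t)/8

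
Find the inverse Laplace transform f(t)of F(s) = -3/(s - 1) -3 * exp(t)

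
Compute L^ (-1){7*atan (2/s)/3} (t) 7*sin (2*t)/ (3*t)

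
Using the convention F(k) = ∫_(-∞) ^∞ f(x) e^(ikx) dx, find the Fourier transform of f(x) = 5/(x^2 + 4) 5 * pi * exp(-2 * Abs(k) ) /2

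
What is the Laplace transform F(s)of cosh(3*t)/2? s/(2*(s^2 - 9))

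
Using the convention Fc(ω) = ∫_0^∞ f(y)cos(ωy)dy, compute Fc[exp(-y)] 1/(ω^2 + 1)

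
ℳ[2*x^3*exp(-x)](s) 2*gamma(s + 3)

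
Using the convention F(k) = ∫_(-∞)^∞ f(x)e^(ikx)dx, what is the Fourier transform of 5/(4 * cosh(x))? 5 * pi/(4 * cosh(pi * k/2))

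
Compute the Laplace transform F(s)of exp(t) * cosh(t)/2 (s - 1)/(2 * s * (s - 2))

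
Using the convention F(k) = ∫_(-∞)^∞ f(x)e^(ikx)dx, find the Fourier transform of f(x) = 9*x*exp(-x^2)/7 9*I*sqrt(pi)*k*exp(-k^2/4)/14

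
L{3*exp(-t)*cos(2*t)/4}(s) 3*(s+1)/(4*((s+1)^2+4))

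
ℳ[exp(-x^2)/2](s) gamma(s/2)/4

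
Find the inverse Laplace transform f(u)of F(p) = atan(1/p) sin(u)/u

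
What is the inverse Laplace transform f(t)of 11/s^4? 11*t^3/6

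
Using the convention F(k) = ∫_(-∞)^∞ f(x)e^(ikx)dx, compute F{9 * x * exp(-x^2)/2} 9 * I * sqrt(pi) * k * exp(-k^2/4)/4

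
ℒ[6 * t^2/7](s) 12/(7 * s^3)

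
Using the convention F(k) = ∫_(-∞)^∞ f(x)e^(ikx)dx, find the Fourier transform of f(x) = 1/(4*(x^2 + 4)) pi*exp(-2*Abs(k))/8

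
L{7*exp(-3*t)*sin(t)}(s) 7/((s + 3)^2 + 1)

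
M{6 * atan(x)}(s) -3 * pi * sec(pi * s/2)/s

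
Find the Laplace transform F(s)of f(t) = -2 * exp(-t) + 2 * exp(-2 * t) 2/(s + 2) - 2/(s + 1)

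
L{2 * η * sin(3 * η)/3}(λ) 4 * λ/(λ^2 + 9)^2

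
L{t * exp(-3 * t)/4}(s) 1/(4 * (s + 3)^2)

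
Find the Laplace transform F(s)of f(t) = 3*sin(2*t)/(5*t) 3*atan(2/s)/5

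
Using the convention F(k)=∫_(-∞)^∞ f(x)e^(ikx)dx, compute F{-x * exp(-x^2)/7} -I * sqrt(pi) * k * exp(-k^2/4)/14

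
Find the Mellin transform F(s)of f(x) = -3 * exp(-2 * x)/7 -3 * gamma(s)/(7 * 2^s)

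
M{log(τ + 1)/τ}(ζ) -pi*csc(pi*ζ)/(ζ - 1)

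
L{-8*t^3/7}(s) -48/(7*s^4)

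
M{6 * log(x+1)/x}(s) -6 * pi * csc(pi * s)/(s - 1)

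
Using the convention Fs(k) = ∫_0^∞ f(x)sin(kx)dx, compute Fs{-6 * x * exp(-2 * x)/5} -24 * k/(5 * (k^2+4)^2)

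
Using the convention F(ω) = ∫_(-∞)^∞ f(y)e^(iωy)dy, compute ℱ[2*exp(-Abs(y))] 4/(ω^2 + 1)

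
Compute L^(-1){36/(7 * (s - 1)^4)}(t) 6 * t^3 * exp(t)/7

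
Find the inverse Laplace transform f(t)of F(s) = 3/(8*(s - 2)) 3*exp(2*t)/8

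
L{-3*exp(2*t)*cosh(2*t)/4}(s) 3*(2 - s)/(4*s*(s - 4))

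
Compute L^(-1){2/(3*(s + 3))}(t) 2*exp(-3*t)/3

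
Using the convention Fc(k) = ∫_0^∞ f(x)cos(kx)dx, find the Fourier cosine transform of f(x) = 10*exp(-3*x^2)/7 5*sqrt(3)*sqrt(pi)*exp(-k^2/12)/21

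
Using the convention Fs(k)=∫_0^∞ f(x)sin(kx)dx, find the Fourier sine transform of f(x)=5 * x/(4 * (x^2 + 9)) 5 * pi * exp(-3 * k)/8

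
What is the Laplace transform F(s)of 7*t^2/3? 14/(3*s^3)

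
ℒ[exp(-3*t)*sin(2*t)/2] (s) 1/((s + 3)^2 + 4)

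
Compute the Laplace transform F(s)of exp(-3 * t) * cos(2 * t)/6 (s+3)/(6 * ((s+3)^2+4))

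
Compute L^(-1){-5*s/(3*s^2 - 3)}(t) -5*cosh(t)/3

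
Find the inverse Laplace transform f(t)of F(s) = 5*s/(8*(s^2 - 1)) 5*cosh(t)/8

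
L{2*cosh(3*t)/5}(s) 2*s/(5*(s^2-9))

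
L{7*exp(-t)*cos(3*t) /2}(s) 7*(s + 1) /(2*((s + 1) ^2 + 9) ) 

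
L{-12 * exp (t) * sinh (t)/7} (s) -12/ (7 * s * (s - 2))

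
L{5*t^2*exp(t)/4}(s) 5/(2*(s - 1)^3)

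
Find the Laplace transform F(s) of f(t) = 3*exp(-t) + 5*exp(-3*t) 5/(s + 3) + 3/(s + 1) 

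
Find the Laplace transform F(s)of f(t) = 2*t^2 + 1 4/s^3 + 1/s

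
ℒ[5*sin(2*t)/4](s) 5/(2*(s^2 + 4))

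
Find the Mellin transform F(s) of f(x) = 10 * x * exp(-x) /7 10 * gamma(s + 1) /7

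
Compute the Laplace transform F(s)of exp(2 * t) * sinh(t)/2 1/(2 * ((s - 2)^2 - 1))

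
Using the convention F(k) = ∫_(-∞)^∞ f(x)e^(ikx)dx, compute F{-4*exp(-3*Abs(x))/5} -24/(5*k^2 + 45)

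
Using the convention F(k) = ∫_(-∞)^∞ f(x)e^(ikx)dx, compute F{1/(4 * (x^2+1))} pi * exp(-Abs(k))/4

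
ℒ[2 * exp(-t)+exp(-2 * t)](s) 2/(s+1)+1/(s+2)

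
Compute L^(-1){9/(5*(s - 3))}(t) 9*exp(3*t)/5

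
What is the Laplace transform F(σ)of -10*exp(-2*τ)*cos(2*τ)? 10*(-σ - 2)/((σ + 2)^2 + 4)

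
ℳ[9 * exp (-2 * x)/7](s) 9 * gamma (s)/ (7 * 2^s)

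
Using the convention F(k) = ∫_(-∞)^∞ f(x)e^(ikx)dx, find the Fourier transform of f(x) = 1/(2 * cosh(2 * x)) pi/(4 * cosh(pi * k/4))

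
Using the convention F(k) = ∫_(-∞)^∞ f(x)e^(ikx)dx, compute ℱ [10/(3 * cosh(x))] 10 * pi/(3 * cosh(pi * k/2))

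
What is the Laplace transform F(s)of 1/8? 1/(8 * s)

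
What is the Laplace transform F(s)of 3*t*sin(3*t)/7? 18*s/(7*(s^2 + 9)^2)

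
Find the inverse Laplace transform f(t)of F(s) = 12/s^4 2 * t^3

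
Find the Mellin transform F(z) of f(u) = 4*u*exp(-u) 4*gamma(z + 1) 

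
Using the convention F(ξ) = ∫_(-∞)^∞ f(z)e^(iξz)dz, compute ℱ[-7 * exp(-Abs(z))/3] -14/(3 * ξ^2 + 3)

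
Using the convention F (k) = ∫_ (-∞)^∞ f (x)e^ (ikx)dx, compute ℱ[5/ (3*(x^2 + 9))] 5*pi*exp (-3*Abs (k))/9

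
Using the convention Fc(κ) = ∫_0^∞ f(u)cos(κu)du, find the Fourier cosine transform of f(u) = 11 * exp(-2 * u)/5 22/(5 * (κ^2 + 4))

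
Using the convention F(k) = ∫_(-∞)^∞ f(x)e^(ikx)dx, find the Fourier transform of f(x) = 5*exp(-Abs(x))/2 5/(k^2 + 1)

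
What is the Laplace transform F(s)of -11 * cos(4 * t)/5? -11 * s/(5 * s^2+80)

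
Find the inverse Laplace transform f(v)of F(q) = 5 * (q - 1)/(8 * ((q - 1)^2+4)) 5 * exp(v) * cos(2 * v)/8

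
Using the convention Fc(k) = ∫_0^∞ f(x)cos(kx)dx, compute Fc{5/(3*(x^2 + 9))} 5*pi*exp(-3*k)/18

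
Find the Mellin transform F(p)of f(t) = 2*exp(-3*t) 2*gamma(p)/3^p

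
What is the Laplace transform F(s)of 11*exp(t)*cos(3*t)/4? 11*(s - 1)/(4*((s - 1)^2+9))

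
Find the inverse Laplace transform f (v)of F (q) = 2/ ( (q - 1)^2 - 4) exp (v)*sinh (2*v)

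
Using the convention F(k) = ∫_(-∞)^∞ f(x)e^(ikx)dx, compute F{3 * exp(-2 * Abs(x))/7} 12/(7 * (k^2 + 4))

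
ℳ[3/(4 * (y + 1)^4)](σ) gamma(σ) * gamma(4 - σ)/8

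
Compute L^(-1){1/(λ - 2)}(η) exp(2 * η)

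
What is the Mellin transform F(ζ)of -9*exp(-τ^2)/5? -9*gamma(ζ/2)/10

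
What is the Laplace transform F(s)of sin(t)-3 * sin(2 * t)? 1/(s^2+1)-6/(s^2+4)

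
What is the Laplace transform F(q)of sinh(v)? 1/(q^2 - 1)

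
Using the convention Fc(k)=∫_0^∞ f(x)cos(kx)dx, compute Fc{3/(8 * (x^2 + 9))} pi * exp(-3 * k)/16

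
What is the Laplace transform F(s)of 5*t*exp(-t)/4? 5/(4*(s + 1)^2)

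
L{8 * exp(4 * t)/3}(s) 8/(3 * (s - 4))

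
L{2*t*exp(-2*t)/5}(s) 2/(5*(s + 2)^2)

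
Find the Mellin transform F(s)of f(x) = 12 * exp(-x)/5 12 * gamma(s)/5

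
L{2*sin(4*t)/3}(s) 8/(3*(s^2 + 16))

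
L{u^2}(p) 2/p^3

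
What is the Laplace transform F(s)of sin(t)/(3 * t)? atan(1/s)/3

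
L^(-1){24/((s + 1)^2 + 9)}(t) 8*exp(-t)*sin(3*t)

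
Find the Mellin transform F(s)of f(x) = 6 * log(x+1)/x -6 * pi * csc(pi * s)/(s - 1)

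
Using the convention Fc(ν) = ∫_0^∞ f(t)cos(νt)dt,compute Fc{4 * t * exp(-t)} 4 * (1 - ν^2)/(ν^2+1)^2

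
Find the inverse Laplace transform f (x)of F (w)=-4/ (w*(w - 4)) -2*exp (2*x)*sinh (2*x)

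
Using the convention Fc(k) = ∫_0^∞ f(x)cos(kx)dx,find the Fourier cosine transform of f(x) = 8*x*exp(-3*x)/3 8*(9 - k^2)/(3*(k^2+9)^2)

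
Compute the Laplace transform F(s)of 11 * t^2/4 11/(2 * s^3)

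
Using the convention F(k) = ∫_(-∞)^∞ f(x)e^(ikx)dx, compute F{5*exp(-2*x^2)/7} 5*sqrt(2)*sqrt(pi)*exp(-k^2/8)/14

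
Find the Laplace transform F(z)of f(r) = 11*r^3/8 33/(4*z^4)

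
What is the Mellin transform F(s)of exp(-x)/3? gamma(s)/3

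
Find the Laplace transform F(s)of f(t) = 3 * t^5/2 180/s^6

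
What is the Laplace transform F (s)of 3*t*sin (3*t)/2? 9*s/ (s^2 + 9)^2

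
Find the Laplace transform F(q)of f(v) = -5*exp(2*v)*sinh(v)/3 -5/(3*(q - 2)^2 - 3)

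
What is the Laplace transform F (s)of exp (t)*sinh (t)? 1/ (s*(s - 2))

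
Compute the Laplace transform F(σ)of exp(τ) 1/(σ - 1)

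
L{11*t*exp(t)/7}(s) 11/(7*(s - 1)^2)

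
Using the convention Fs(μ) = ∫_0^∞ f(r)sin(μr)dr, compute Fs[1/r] pi/2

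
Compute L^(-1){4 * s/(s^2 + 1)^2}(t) 2 * t * sin(t)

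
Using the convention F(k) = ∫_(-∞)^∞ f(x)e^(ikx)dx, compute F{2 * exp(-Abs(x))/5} 4/(5 * (k^2 + 1))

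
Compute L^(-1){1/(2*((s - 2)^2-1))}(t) exp(2*t)*sinh(t)/2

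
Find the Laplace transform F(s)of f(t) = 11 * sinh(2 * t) 22/(s^2 - 4)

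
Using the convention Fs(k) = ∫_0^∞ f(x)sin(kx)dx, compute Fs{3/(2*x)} 3*pi/4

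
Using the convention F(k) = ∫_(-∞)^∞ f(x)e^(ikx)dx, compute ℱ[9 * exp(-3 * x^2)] 3 * sqrt(3) * sqrt(pi) * exp(-k^2/12)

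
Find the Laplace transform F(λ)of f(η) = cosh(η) λ/(λ^2 - 1)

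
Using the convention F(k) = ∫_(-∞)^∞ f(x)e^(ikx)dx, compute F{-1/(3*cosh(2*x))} -pi/(6*cosh(pi*k/4))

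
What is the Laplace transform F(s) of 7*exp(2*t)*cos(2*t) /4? 7*(s - 2) /(4*((s - 2) ^2+4) ) 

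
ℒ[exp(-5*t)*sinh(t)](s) 1/((s+5)^2 - 1)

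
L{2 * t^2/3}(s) 4/(3 * s^3)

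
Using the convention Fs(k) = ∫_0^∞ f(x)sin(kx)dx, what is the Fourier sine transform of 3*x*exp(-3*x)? 18*k/(k^2 + 9)^2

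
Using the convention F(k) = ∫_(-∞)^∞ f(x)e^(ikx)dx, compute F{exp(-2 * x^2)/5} sqrt(2) * sqrt(pi) * exp(-k^2/8)/10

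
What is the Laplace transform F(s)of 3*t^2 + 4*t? 4/s^2 + 6/s^3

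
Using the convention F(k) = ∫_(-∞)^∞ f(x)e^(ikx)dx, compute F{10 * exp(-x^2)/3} 10 * sqrt(pi) * exp(-k^2/4)/3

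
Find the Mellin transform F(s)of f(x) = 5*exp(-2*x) 5*gamma(s)/2^s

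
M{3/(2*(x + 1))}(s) 3*pi*csc(pi*s)/2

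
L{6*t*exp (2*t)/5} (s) 6/ (5*(s - 2)^2)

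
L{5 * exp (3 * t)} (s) 5/ (s - 3)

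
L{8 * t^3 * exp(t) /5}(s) 48/(5 * (s - 1) ^4) 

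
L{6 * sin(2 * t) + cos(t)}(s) 12/(s^2 + 4) + s/(s^2 + 1)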